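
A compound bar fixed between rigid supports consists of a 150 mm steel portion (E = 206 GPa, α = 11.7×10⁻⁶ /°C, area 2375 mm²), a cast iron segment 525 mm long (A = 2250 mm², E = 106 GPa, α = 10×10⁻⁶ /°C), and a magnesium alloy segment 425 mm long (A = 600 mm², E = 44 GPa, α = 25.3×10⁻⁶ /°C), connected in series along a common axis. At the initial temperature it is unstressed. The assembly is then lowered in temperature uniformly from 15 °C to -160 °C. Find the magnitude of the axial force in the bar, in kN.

P ≈ 167 kN (tensile)

With the walls removed the bar would change length by δ_free = Σ αᵢΔT Lᵢ = 11.7×10⁻⁶×175×150 + 10×10⁻⁶×175×525 + 25.3×10⁻⁶×175×425 = 3.108 mm.
Since the ends are fixed, an axial force P builds up, equal in every segment, with P · Σ Lᵢ/(AᵢEᵢ) = δ_free.
Σ Lᵢ/(AᵢEᵢ) = 150/(2375×206×10³) + 525/(2250×106×10³) + 425/(600×44×10³) = 1.861×10⁻⁵ mm/N.
P = 3.108 / 1.861×10⁻⁵ = 167000 N = 167 kN, tensile.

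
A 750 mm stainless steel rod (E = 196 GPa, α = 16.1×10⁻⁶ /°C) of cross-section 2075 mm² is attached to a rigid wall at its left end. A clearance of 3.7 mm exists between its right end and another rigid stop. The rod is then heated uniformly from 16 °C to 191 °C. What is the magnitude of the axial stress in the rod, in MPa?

σ ≈ 0 MPa

If the wall were absent the rod would grow by αΔT L = 16.1×10⁻⁶ × 175 × 750 = 2.113 mm.
Since δ_free = 2.11 mm is less than the 3.7 mm gap, the rod never touches the wall. No axial force develops.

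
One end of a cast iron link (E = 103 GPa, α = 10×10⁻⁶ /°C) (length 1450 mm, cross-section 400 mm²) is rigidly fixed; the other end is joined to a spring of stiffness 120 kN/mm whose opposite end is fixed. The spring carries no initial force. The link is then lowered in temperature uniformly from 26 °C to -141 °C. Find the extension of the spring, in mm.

Free thermal contraction: δ_free = αΔT L = 10×10⁻⁶ × 167 × 1450 = 2.421 mm.
With a force P in the spring, the elastic change of the link is PL/(AE) and that of the spring is P/k; compatibility requires their sum to equal δ_free.
So P = δ_free / [L/(AE) + 1/k] = 2.421 / [ 1450/(400×103×10³) + 1/(120×10³) ].
P = 2.421 / 4.353×10⁻⁵ = 55630 N.
Spring extension = P/k = 55630/(120×10³) = 0.4636 mm.

δ ≈ 0.464 mm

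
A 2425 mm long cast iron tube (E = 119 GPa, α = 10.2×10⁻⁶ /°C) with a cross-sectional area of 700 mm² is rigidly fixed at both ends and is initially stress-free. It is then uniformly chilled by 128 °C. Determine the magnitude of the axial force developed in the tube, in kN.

P ≈ 109 kN (tensile)

With zero net strain, σ = E·αΔT = 119 GPa × 10.2×10⁻⁶ × 128 = 155.4 MPa.
Then P = σA = 155.4 × 700 mm² = 108.8 kN, tensile.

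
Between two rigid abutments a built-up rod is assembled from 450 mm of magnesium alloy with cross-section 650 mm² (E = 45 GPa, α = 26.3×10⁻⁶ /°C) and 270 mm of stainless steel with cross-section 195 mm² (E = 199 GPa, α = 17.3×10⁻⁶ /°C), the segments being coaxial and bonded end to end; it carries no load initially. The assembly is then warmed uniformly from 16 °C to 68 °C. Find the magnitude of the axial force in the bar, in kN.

P ≈ 38.4 kN (compressive)

With the walls removed the bar would change length by δ_free = Σ αᵢΔT Lᵢ = 26.3×10⁻⁶×52×450 + 17.3×10⁻⁶×52×270 = 0.8583 mm.
The walls prevent any net length change, so an axial force P (same in every segment) develops. Compatibility: P · Σ Lᵢ/(AᵢEᵢ) = δ_free.
Σ Lᵢ/(AᵢEᵢ) = 450/(650×45×10³) + 270/(195×199×10³) = 2.234×10⁻⁵ mm/N.
P = 0.8583 / 2.234×10⁻⁵ = 38420 N = 38.42 kN, compressive.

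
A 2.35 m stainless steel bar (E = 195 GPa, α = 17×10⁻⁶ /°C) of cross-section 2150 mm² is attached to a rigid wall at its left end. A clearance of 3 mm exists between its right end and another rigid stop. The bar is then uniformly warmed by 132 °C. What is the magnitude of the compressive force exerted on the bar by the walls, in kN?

Unrestrained expansion: δ_free = αΔT L = 17×10⁻⁶ × 132 × 2350 = 5.273 mm.
After closing the 3 mm clearance, 5.273 − 3 = 2.273 mm of expansion remains to be suppressed by the wall.
So σ = E(δ_free − g)/L = 195×10³ × 2.273/2350 = 188.6 MPa.
P = σA = 188.6 × 2150 = 405.6 kN.

P ≈ 406 kN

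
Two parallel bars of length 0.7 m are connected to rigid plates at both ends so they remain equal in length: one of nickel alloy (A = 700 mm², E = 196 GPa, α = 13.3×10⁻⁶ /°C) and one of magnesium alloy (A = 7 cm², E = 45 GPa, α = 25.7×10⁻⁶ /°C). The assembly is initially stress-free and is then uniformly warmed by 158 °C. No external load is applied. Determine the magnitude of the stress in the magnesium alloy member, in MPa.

Equilibrium of a rigid end plate with no external load gives equal and opposite internal forces ±P in the two members. Since α_{magnesium alloy} > α_{nickel alloy}, heating drives the magnesium alloy into compression and the nickel alloy into tension.
Setting the final lengths equal and cancelling L: (α₁ − α₂)ΔT = P/(A₁E₁) + P/(A₂E₂).
|α₁ − α₂|·ΔT = 12.4×10⁻⁶ × 158 = 0.001959.
1/(A₁E₁) + 1/(A₂E₂) = 1/(700×196×10³) + 1/(700×45×10³) = 3.903×10⁻⁸ N⁻¹.
P = 0.001959 / 3.903×10⁻⁸ = 50190 N = 50.19 kN.
σ_{magnesium alloy} = P/A₂ = 50190/700 = 71.7 MPa, compressive.

σ ≈ 71.7 MPa (compressive)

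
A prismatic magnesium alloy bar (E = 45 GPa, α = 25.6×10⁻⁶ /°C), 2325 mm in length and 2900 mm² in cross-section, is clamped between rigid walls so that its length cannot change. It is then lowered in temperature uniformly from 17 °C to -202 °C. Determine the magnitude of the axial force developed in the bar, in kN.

With zero net strain, σ = E·αΔT = 45 GPa × 25.6×10⁻⁶ × 219 = 252.3 MPa.
Axial force P = σA = 252.3 × 2900 = 731600 N = 731.6 kN, tensile.

P ≈ 732 kN (tensile)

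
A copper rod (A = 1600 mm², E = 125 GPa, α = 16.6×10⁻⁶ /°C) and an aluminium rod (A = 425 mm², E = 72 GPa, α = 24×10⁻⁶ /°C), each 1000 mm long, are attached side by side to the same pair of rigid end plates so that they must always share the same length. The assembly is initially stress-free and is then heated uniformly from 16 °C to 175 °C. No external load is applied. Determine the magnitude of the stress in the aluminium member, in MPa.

Both members must finish at the same length. With the larger α, the aluminium tends to over-expand; the plates restrain it, putting the aluminium in compression and the copper in tension. With no external load the two internal forces are equal and opposite, magnitude P.
Setting the final lengths equal and cancelling L: (α₁ − α₂)ΔT = P/(A₁E₁) + P/(A₂E₂).
|α₁ − α₂|·ΔT = 7.4×10⁻⁶ × 159 = 0.001177.
1/(A₁E₁) + 1/(A₂E₂) = 1/(1600×125×10³) + 1/(425×72×10³) = 3.768×10⁻⁸ N⁻¹.
P = 0.001177 / 3.768×10⁻⁸ = 31230 N = 31.23 kN.
σ_{aluminium} = P/A₂ = 31230/425 = 73.47 MPa, compressive.

σ ≈ 73.5 MPa (compressive)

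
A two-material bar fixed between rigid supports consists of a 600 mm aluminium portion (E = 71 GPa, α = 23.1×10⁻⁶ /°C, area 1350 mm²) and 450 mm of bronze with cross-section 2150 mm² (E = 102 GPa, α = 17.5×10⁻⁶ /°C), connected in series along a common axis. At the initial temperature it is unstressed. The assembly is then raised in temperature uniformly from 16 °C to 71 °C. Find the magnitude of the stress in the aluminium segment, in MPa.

Free thermal expansion of the whole bar: Σ αᵢΔT Lᵢ = 23.1×10⁻⁶×55×600 + 17.5×10⁻⁶×55×450 = 1.195 mm.
The walls prevent any net length change, so an axial force P (same in every segment) develops. Compatibility: P · Σ Lᵢ/(AᵢEᵢ) = δ_free.
The series flexibility is Σ Lᵢ/(AᵢEᵢ) = 600/(1350×71×10³) + 450/(2150×102×10³) = 8.312×10⁻⁶ mm/N.
P = 1.195 / 8.312×10⁻⁶ = 143800 N = 143.8 kN, compressive.
σ_{aluminium} = P / A = 143800 / 1350 = 106.5 MPa.

σ ≈ 107 MPa (compressive)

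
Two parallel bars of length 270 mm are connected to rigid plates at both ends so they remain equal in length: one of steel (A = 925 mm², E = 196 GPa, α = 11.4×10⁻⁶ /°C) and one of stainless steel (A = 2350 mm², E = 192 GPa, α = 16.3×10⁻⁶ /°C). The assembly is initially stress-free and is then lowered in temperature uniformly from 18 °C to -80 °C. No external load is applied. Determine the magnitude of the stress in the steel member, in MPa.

The stainless steel has the larger α, so on cooling it would change length more than the steel if both were free. The rigid plates force a common final length, so the stainless steel is put into tension and the steel into compression, with equal and opposite forces P (no external load).
Compatibility of the two members (thermal + elastic change equal): (α₁ − α₂)ΔT = P·[1/(A₁E₁) + 1/(A₂E₂)].
|α₁ − α₂|·ΔT = 4.9×10⁻⁶ × 98 = 0.0004802.
1/(A₁E₁) + 1/(A₂E₂) = 1/(925×196×10³) + 1/(2350×192×10³) = 7.732×10⁻⁹ N⁻¹.
So P = 0.0004802 / 7.732×10⁻⁹ = 62.11 kN.
σ_{steel} = P/A₁ = 62110/925 = 67.14 MPa, compressive.

σ ≈ 67.1 MPa (compressive)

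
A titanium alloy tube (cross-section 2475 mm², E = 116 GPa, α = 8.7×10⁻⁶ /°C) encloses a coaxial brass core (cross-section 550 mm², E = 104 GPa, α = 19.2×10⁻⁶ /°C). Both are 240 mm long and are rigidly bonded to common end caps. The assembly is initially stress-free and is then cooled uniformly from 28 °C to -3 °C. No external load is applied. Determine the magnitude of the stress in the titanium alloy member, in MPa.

σ ≈ 6.27 MPa (compressive)

Equilibrium of a rigid end plate with no external load gives equal and opposite internal forces ±P in the two members. Since α_{brass} > α_{titanium alloy}, cooling drives the brass into tension and the titanium alloy into compression.
Compatibility of the two members (thermal + elastic change equal): (α₁ − α₂)ΔT = P·[1/(A₁E₁) + 1/(A₂E₂)].
|α₁ − α₂|·ΔT = 10.5×10⁻⁶ × 31 = 0.0003255.
1/(A₁E₁) + 1/(A₂E₂) = 1/(2475×116×10³) + 1/(550×104×10³) = 2.097×10⁻⁸ N⁻¹.
P = 0.0003255 / 2.097×10⁻⁸ = 15530 N = 15.53 kN.
σ_{titanium alloy} = P/A₁ = 15530/2475 = 6.273 MPa, compressive.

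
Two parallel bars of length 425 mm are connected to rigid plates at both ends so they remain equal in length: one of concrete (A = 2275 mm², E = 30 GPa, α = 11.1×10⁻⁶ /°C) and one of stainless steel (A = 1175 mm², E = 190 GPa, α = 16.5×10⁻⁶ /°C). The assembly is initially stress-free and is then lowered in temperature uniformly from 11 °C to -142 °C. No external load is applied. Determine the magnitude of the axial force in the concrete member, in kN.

Equilibrium of a rigid end plate with no external load gives equal and opposite internal forces ±P in the two members. Since α_{stainless steel} > α_{concrete}, cooling drives the stainless steel into tension and the concrete into compression.
Equating the net (thermal + elastic) strains gives |α₁ − α₂|·ΔT = P·[1/(A₁E₁) + 1/(A₂E₂)].
|α₁ − α₂|·ΔT = 5.4×10⁻⁶ × 153 = 0.0008262.
1/(A₁E₁) + 1/(A₂E₂) = 1/(2275×30×10³) + 1/(1175×190×10³) = 1.913×10⁻⁸ N⁻¹.
So P = 0.0008262 / 1.913×10⁻⁸ = 43.19 kN.

P ≈ 43.2 kN (compressive in the concrete)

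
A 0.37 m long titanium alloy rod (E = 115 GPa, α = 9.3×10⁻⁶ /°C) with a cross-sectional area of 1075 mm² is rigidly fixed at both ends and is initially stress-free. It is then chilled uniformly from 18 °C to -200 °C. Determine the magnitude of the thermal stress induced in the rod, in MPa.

Because both ends are immovable the net strain is zero, and the suppressed thermal strain is αΔT = 9.3×10⁻⁶ × 218 = 2027.4×10⁻⁶.
The stress required to suppress this strain is σ = Eε = 115×10³ × 2027.4×10⁻⁶ = 233.2 MPa, tensile since the rod is trying to contract.

σ ≈ 233 MPa (tensile)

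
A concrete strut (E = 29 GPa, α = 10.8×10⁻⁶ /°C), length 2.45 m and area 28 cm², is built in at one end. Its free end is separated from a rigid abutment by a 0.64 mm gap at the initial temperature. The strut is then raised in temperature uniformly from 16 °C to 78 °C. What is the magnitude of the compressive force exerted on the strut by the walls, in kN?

P ≈ 33.2 kN

Free thermal elongation = αΔT L = 10.8×10⁻⁶ × 62 × 2450 = 1.641 mm.
After closing the 0.64 mm clearance, 1.641 − 0.64 = 1.001 mm of expansion remains to be suppressed by the wall.
That suppressed elongation corresponds to σ = E·Δ/L = 29×10³ × 1.001/2450 = 11.84 MPa.
Force on the wall = σA = 11.84 × 2800 mm² = 33.16 kN.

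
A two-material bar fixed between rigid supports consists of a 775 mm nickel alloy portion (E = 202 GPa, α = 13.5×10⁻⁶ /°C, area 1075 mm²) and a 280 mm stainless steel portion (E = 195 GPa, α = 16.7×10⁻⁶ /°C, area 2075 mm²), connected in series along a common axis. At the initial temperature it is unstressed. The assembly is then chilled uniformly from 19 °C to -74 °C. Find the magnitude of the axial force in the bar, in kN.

P ≈ 330 kN (tensile)

If the supports were absent, the total length change would be Σ αᵢΔT Lᵢ = 13.5×10⁻⁶×93×775 + 16.7×10⁻⁶×93×280 = 1.408 mm.
The rigid supports impose zero overall length change; the single axial force P common to all segments must satisfy P Σ Lᵢ/(AᵢEᵢ) = δ_free.
Σ Lᵢ/(AᵢEᵢ) = 775/(1075×202×10³) + 280/(2075×195×10³) = 4.261×10⁻⁶ mm/N.
P = 1.408 / 4.261×10⁻⁶ = 330400 N = 330.4 kN, tensile.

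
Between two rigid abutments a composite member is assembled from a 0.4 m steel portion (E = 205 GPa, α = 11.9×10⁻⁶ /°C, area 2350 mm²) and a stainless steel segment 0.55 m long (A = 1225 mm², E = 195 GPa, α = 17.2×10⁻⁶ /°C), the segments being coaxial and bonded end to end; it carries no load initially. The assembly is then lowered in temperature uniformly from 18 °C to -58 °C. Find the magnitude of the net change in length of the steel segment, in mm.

With the walls removed the bar would change length by δ_free = Σ αᵢΔT Lᵢ = 11.9×10⁻⁶×76×400 + 17.2×10⁻⁶×76×550 = 1.081 mm.
The walls prevent any net length change, so an axial force P (same in every segment) develops. Compatibility: P · Σ Lᵢ/(AᵢEᵢ) = δ_free.
The series flexibility is Σ Lᵢ/(AᵢEᵢ) = 400/(2350×205×10³) + 550/(1225×195×10³) = 3.133×10⁻⁶ mm/N.
P = 1.081 / 3.133×10⁻⁶ = 345000 N = 345 kN, tensile.
For the steel segment, free thermal change = 11.9×10⁻⁶×76×400 = 0.3618 mm and elastic change from P = 345000×400/(2350×205×10³) = 0.2864 mm; these oppose, so the net change is 0.0753 mm (segment shortens).

|ΔL| ≈ 0.0753 mm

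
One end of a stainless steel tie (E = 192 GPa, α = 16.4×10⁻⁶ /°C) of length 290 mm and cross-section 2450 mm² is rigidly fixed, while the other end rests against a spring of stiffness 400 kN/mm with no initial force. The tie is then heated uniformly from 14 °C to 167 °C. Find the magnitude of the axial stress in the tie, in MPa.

Free thermal expansion: δ_free = αΔT L = 16.4×10⁻⁶ × 153 × 290 = 0.7277 mm.
With a force P in the spring, the elastic change of the tie is PL/(AE) and that of the spring is P/k; compatibility requires their sum to equal δ_free.
P [ L/(AE) + 1/k ] = δ_free → P [ 290/(2450×192×10³) + 1/(400×10³) ] = 0.7277.
P = 0.7277 / 3.116×10⁻⁶ = 233500 N.
σ = P/A = 233500/2450 = 95.3 MPa.

σ ≈ 95.3 MPa (compressive)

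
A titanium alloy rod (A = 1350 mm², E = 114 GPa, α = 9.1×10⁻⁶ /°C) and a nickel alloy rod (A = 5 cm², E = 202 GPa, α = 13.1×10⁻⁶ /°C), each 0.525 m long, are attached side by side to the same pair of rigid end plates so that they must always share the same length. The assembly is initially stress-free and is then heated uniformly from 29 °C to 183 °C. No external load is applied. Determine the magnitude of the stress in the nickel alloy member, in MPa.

Equilibrium of a rigid end plate with no external load gives equal and opposite internal forces ±P in the two members. Since α_{nickel alloy} > α_{titanium alloy}, heating drives the nickel alloy into compression and the titanium alloy into tension.
Compatibility of the two members (thermal + elastic change equal): (α₁ − α₂)ΔT = P·[1/(A₁E₁) + 1/(A₂E₂)].
|α₁ − α₂|·ΔT = 4×10⁻⁶ × 154 = 0.000616.
1/(A₁E₁) + 1/(A₂E₂) = 1/(1350×114×10³) + 1/(500×202×10³) = 1.64×10⁻⁸ N⁻¹.
P = 0.000616 / 1.64×10⁻⁸ = 37560 N = 37.56 kN.
σ_{nickel alloy} = P/A₂ = 37560/500 = 75.13 MPa, compressive.

σ ≈ 75.1 MPa (compressive)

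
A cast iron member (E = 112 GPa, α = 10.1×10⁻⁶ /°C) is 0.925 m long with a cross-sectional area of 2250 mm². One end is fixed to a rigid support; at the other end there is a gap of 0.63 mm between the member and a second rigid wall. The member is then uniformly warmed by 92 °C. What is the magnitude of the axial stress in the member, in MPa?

σ ≈ 27.8 MPa (compressive)

Free thermal elongation = αΔT L = 10.1×10⁻⁶ × 92 × 925 = 0.8595 mm.
After closing the 0.63 mm clearance, 0.8595 − 0.63 = 0.2295 mm of expansion remains to be suppressed by the wall.
That suppressed elongation corresponds to σ = E·Δ/L = 112×10³ × 0.2295/925 = 27.79 MPa.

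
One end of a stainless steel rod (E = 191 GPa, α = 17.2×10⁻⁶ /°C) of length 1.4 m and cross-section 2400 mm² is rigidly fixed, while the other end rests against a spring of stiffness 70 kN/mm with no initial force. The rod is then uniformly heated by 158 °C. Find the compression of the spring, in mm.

If the spring were absent the rod would lengthen by αΔT L = 17.2×10⁻⁶ × 158 × 1400 = 3.805 mm.
Let P be the compressive force at the spring. The rod shortens elastically by PL/(AE) and the spring compresses by P/k; together these equal δ_free.
P [ L/(AE) + 1/k ] = δ_free → P [ 1400/(2400×191×10³) + 1/(70×10³) ] = 3.805.
P = 3.805 / 1.734×10⁻⁵ = 219400 N.
Spring compression = P/k = 219400/(70×10³) = 3.135 mm.

δ ≈ 3.13 mm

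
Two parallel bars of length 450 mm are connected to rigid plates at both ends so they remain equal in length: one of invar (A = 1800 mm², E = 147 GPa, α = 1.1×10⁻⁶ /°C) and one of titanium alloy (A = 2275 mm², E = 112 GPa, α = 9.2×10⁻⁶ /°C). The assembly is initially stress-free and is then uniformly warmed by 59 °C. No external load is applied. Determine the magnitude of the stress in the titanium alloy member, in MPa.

σ ≈ 27.3 MPa (compressive)

Equilibrium of a rigid end plate with no external load gives equal and opposite internal forces ±P in the two members. Since α_{titanium alloy} > α_{invar}, heating drives the titanium alloy into compression and the invar into tension.
Compatibility of the two members (thermal + elastic change equal): (α₁ − α₂)ΔT = P·[1/(A₁E₁) + 1/(A₂E₂)].
|α₁ − α₂|·ΔT = 8.1×10⁻⁶ × 59 = 0.0004779.
1/(A₁E₁) + 1/(A₂E₂) = 1/(1800×147×10³) + 1/(2275×112×10³) = 7.704×10⁻⁹ N⁻¹.
So P = 0.0004779 / 7.704×10⁻⁹ = 62.03 kN.
σ_{titanium alloy} = P/A₂ = 62030/2275 = 27.27 MPa, compressive.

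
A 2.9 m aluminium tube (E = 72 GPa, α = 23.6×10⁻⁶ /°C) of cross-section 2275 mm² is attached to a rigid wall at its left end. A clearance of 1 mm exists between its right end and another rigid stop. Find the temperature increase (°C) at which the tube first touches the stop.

ΔT ≈ 14.6 °C

Contact occurs when the free expansion equals the gap: αΔT L = 1 mm.
ΔT = 1 / (23.6×10⁻⁶ × 2900) = 14.61 °C.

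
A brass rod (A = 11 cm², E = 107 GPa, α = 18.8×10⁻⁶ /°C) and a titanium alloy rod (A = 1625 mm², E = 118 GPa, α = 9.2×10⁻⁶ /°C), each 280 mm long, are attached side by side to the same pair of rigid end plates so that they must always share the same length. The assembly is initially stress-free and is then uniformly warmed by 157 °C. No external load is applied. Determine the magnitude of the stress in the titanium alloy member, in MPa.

Both members must finish at the same length. With the larger α, the brass tends to over-expand; the plates restrain it, putting the brass in compression and the titanium alloy in tension. With no external load the two internal forces are equal and opposite, magnitude P.
Equating the net (thermal + elastic) strains gives |α₁ − α₂|·ΔT = P·[1/(A₁E₁) + 1/(A₂E₂)].
|α₁ − α₂|·ΔT = 9.6×10⁻⁶ × 157 = 0.001507.
1/(A₁E₁) + 1/(A₂E₂) = 1/(1100×107×10³) + 1/(1625×118×10³) = 1.371×10⁻⁸ N⁻¹.
P = 0.001507 / 1.371×10⁻⁸ = 109900 N = 109.9 kN.
σ_{titanium alloy} = P/A₂ = 109900/1625 = 67.65 MPa, tensile.

σ ≈ 67.6 MPa (tensile)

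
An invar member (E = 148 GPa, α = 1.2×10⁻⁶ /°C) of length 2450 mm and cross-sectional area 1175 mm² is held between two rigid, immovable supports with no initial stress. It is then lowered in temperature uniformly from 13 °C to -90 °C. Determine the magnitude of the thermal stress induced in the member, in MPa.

σ ≈ 18.3 MPa (tensile)

Because both ends are immovable the net strain is zero, and the suppressed thermal strain is αΔT = 1.2×10⁻⁶ × 103 = 123.6×10⁻⁶.
σ = EαΔT = 148×10³ × 1.2×10⁻⁶ × 103 = 18.29 MPa (tensile; the member is trying to contract).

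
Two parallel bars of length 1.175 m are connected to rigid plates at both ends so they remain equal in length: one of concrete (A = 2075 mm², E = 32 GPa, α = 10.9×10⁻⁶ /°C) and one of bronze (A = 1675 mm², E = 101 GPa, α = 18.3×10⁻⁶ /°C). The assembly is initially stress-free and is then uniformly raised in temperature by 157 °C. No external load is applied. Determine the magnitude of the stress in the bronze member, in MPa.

σ ≈ 33.1 MPa (compressive)

The bronze has the larger α, so on heating it would change length more than the concrete if both were free. The rigid plates force a common final length, so the bronze is put into compression and the concrete into tension, with equal and opposite forces P (no external load).
Compatibility of the two members (thermal + elastic change equal): (α₁ − α₂)ΔT = P·[1/(A₁E₁) + 1/(A₂E₂)].
|α₁ − α₂|·ΔT = 7.4×10⁻⁶ × 157 = 0.001162.
1/(A₁E₁) + 1/(A₂E₂) = 1/(2075×32×10³) + 1/(1675×101×10³) = 2.097×10⁻⁸ N⁻¹.
So P = 0.001162 / 2.097×10⁻⁸ = 55.4 kN.
σ_{bronze} = P/A₂ = 55400/1675 = 33.07 MPa, compressive.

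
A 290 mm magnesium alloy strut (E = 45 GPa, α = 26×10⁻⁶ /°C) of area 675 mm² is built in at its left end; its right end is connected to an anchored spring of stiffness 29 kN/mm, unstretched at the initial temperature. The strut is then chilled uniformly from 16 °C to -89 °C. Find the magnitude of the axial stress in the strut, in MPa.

σ ≈ 26.6 MPa (tensile)

Free thermal contraction: δ_free = αΔT L = 26×10⁻⁶ × 105 × 290 = 0.7917 mm.
With a force P in the spring, the elastic change of the strut is PL/(AE) and that of the spring is P/k; compatibility requires their sum to equal δ_free.
So P = δ_free / [L/(AE) + 1/k] = 0.7917 / [ 290/(675×45×10³) + 1/(29×10³) ].
P = 0.7917 / 4.403×10⁻⁵ = 17980 N.
σ = P/A = 17980/675 = 26.64 MPa.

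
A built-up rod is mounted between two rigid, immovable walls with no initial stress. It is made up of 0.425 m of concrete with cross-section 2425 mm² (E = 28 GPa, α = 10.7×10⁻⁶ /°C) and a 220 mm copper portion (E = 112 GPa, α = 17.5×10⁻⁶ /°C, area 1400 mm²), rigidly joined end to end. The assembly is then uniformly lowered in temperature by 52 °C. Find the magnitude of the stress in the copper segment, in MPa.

σ ≈ 40.7 MPa (tensile)

Free thermal contraction of the whole bar: Σ αᵢΔT Lᵢ = 10.7×10⁻⁶×52×425 + 17.5×10⁻⁶×52×220 = 0.4367 mm.
Since the ends are fixed, an axial force P builds up, equal in every segment, with P · Σ Lᵢ/(AᵢEᵢ) = δ_free.
Σ Lᵢ/(AᵢEᵢ) = 425/(2425×28×10³) + 220/(1400×112×10³) = 7.662×10⁻⁶ mm/N.
So P = 0.4367 / 7.662×10⁻⁶ = 56.99 kN, tensile.
σ_{copper} = P / A = 56990 / 1400 = 40.71 MPa.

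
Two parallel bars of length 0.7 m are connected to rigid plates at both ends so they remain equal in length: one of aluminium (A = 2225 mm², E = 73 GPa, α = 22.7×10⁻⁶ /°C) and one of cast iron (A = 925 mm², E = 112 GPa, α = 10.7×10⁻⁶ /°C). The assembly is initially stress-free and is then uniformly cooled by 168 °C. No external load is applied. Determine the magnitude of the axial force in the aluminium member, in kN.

P ≈ 128 kN (tensile in the aluminium)

The aluminium has the larger α, so on cooling it would change length more than the cast iron if both were free. The rigid plates force a common final length, so the aluminium is put into tension and the cast iron into compression, with equal and opposite forces P (no external load).
Equating the net (thermal + elastic) strains gives |α₁ − α₂|·ΔT = P·[1/(A₁E₁) + 1/(A₂E₂)].
|α₁ − α₂|·ΔT = 12×10⁻⁶ × 168 = 0.002016.
1/(A₁E₁) + 1/(A₂E₂) = 1/(2225×73×10³) + 1/(925×112×10³) = 1.581×10⁻⁸ N⁻¹.
So P = 0.002016 / 1.581×10⁻⁸ = 127.5 kN.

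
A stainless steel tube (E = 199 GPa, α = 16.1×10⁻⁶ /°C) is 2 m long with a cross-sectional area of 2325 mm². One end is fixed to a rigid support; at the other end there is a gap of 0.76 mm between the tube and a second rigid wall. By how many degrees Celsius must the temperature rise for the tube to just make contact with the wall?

The gap closes when αΔT L = 0.76 mm, since the tube is still unstressed at that instant.
ΔT = 0.76 / (16.1×10⁻⁶ × 2000) = 23.6 °C.

ΔT ≈ 23.6 °C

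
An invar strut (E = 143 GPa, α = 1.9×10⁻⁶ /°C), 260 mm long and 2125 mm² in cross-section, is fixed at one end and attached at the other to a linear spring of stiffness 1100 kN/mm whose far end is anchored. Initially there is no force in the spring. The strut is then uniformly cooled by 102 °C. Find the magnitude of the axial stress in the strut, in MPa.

σ ≈ 13.4 MPa (tensile)

Free thermal contraction: δ_free = αΔT L = 1.9×10⁻⁶ × 102 × 260 = 0.05039 mm.
With a force P in the spring, the elastic change of the strut is PL/(AE) and that of the spring is P/k; compatibility requires their sum to equal δ_free.
P [ L/(AE) + 1/k ] = δ_free → P [ 260/(2125×143×10³) + 1/(1100×10³) ] = 0.05039.
P = 0.05039 / 1.765×10⁻⁶ = 28550 N.
σ = P/A = 28550/2125 = 13.44 MPa.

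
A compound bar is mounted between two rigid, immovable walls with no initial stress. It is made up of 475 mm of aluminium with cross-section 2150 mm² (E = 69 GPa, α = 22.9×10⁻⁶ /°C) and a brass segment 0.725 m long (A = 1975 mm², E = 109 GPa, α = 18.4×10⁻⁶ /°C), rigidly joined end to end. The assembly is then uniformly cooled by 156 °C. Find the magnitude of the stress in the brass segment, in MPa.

σ ≈ 291 MPa (tensile)

Free thermal contraction of the whole bar: Σ αᵢΔT Lᵢ = 22.9×10⁻⁶×156×475 + 18.4×10⁻⁶×156×725 = 3.778 mm.
Since the ends are fixed, an axial force P builds up, equal in every segment, with P · Σ Lᵢ/(AᵢEᵢ) = δ_free.
Σ Lᵢ/(AᵢEᵢ) = 475/(2150×69×10³) + 725/(1975×109×10³) = 6.57×10⁻⁶ mm/N.
P = 3.778 / 6.57×10⁻⁶ = 575100 N = 575.1 kN, tensile.
σ_{brass} = P / A = 575100 / 1975 = 291.2 MPa.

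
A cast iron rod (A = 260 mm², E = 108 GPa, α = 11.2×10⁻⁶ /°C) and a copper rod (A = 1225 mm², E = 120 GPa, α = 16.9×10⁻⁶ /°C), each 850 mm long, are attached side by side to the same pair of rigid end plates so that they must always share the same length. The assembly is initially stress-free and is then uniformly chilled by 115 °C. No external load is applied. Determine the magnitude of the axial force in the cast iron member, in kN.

Equilibrium of a rigid end plate with no external load gives equal and opposite internal forces ±P in the two members. Since α_{copper} > α_{cast iron}, cooling drives the copper into tension and the cast iron into compression.
Equating the net (thermal + elastic) strains gives |α₁ − α₂|·ΔT = P·[1/(A₁E₁) + 1/(A₂E₂)].
|α₁ − α₂|·ΔT = 5.7×10⁻⁶ × 115 = 0.0006555.
1/(A₁E₁) + 1/(A₂E₂) = 1/(260×108×10³) + 1/(1225×120×10³) = 4.242×10⁻⁸ N⁻¹.
So P = 0.0006555 / 4.242×10⁻⁸ = 15.45 kN.

P ≈ 15.5 kN (compressive in the cast iron)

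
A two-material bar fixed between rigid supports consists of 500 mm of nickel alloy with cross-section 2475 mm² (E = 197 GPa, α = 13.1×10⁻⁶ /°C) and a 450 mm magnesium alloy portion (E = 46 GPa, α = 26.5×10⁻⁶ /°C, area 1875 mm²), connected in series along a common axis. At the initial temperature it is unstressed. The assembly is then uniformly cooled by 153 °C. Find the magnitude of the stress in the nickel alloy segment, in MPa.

Free thermal contraction of the whole bar: Σ αᵢΔT Lᵢ = 13.1×10⁻⁶×153×500 + 26.5×10⁻⁶×153×450 = 2.827 mm.
The rigid supports impose zero overall length change; the single axial force P common to all segments must satisfy P Σ Lᵢ/(AᵢEᵢ) = δ_free.
The series flexibility is Σ Lᵢ/(AᵢEᵢ) = 500/(2475×197×10³) + 450/(1875×46×10³) = 6.243×10⁻⁶ mm/N.
Hence P = δ_free / Σ(L/AE) = 2.827/6.243×10⁻⁶ = 452.8 kN (tensile).
σ_{nickel alloy} = P / A = 452800 / 2475 = 182.9 MPa.

σ ≈ 183 MPa (tensile)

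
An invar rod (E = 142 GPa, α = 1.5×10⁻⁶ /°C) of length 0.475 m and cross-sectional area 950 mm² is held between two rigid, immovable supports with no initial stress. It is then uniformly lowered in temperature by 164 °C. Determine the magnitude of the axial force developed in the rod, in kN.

With zero net strain, σ = E·αΔT = 142 GPa × 1.5×10⁻⁶ × 164 = 34.93 MPa.
P = AEαΔT = 950 × 142×10³ × 1.5×10⁻⁶ × 164 = 33.19 kN (tensile).

P ≈ 33.2 kN (tensile)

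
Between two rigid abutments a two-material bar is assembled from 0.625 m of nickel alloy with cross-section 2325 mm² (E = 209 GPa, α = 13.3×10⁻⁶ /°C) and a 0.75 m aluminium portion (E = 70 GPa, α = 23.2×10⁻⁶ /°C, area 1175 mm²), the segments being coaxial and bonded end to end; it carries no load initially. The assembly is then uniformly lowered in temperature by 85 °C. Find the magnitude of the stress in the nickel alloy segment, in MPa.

If the supports were absent, the total length change would be Σ αᵢΔT Lᵢ = 13.3×10⁻⁶×85×625 + 23.2×10⁻⁶×85×750 = 2.186 mm.
The walls prevent any net length change, so an axial force P (same in every segment) develops. Compatibility: P · Σ Lᵢ/(AᵢEᵢ) = δ_free.
The series flexibility is Σ Lᵢ/(AᵢEᵢ) = 625/(2325×209×10³) + 750/(1175×70×10³) = 1.04×10⁻⁵ mm/N.
Hence P = δ_free / Σ(L/AE) = 2.186/1.04×10⁻⁵ = 210.1 kN (tensile).
σ_{nickel alloy} = P / A = 210100 / 2325 = 90.35 MPa.

σ ≈ 90.3 MPa (tensile)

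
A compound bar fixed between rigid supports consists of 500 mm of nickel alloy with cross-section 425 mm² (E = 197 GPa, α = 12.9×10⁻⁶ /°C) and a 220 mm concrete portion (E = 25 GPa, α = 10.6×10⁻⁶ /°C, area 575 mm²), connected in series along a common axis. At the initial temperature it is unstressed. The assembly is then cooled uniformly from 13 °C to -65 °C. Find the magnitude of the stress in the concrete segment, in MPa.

σ ≈ 56 MPa (tensile)

With the walls removed the bar would change length by δ_free = Σ αᵢΔT Lᵢ = 12.9×10⁻⁶×78×500 + 10.6×10⁻⁶×78×220 = 0.685 mm.
Since the ends are fixed, an axial force P builds up, equal in every segment, with P · Σ Lᵢ/(AᵢEᵢ) = δ_free.
The series flexibility is Σ Lᵢ/(AᵢEᵢ) = 500/(425×197×10³) + 220/(575×25×10³) = 2.128×10⁻⁵ mm/N.
So P = 0.685 / 2.128×10⁻⁵ = 32.2 kN, tensile.
σ_{concrete} = P / A = 32200 / 575 = 55.99 MPa.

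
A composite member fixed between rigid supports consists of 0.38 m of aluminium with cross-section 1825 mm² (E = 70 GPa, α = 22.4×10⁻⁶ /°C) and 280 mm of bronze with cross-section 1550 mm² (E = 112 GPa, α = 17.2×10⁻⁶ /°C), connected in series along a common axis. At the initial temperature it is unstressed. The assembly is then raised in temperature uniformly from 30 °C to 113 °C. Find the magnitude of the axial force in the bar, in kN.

P ≈ 241 kN (compressive)

If the supports were absent, the total length change would be Σ αᵢΔT Lᵢ = 22.4×10⁻⁶×83×380 + 17.2×10⁻⁶×83×280 = 1.106 mm.
Since the ends are fixed, an axial force P builds up, equal in every segment, with P · Σ Lᵢ/(AᵢEᵢ) = δ_free.
Σ Lᵢ/(AᵢEᵢ) = 380/(1825×70×10³) + 280/(1550×112×10³) = 4.587×10⁻⁶ mm/N.
P = 1.106 / 4.587×10⁻⁶ = 241100 N = 241.1 kN, compressive.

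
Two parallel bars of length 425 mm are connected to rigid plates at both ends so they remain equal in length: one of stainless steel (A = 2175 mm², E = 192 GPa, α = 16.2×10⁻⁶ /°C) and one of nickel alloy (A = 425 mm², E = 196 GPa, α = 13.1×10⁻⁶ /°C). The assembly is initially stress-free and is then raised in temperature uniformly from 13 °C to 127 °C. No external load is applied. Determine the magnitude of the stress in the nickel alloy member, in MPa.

Equilibrium of a rigid end plate with no external load gives equal and opposite internal forces ±P in the two members. Since α_{stainless steel} > α_{nickel alloy}, heating drives the stainless steel into compression and the nickel alloy into tension.
Setting the final lengths equal and cancelling L: (α₁ − α₂)ΔT = P/(A₁E₁) + P/(A₂E₂).
|α₁ − α₂|·ΔT = 3.1×10⁻⁶ × 114 = 0.0003534.
1/(A₁E₁) + 1/(A₂E₂) = 1/(2175×192×10³) + 1/(425×196×10³) = 1.44×10⁻⁸ N⁻¹.
P = 0.0003534 / 1.44×10⁻⁸ = 24540 N = 24.54 kN.
σ_{nickel alloy} = P/A₂ = 24540/425 = 57.75 MPa, tensile.

σ ≈ 57.7 MPa (tensile)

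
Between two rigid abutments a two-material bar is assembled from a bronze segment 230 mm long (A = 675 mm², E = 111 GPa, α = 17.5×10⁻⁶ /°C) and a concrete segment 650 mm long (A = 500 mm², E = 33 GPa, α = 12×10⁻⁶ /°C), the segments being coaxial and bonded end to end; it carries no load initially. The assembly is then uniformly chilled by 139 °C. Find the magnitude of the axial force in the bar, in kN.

Free thermal contraction of the whole bar: Σ αᵢΔT Lᵢ = 17.5×10⁻⁶×139×230 + 12×10⁻⁶×139×650 = 1.644 mm.
Since the ends are fixed, an axial force P builds up, equal in every segment, with P · Σ Lᵢ/(AᵢEᵢ) = δ_free.
The series flexibility is Σ Lᵢ/(AᵢEᵢ) = 230/(675×111×10³) + 650/(500×33×10³) = 4.246×10⁻⁵ mm/N.
Hence P = δ_free / Σ(L/AE) = 1.644/4.246×10⁻⁵ = 38.71 kN (tensile).

P ≈ 38.7 kN (tensile)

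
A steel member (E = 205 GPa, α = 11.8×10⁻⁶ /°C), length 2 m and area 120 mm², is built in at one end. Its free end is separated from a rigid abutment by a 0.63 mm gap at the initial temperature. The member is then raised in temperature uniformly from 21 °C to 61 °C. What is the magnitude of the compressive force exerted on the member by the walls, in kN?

P ≈ 3.86 kN

Free thermal elongation = αΔT L = 11.8×10⁻⁶ × 40 × 2000 = 0.944 mm.
The gap closes (δ_free > 0.63 mm) and the wall then resists a further 0.944 − 0.63 = 0.314 mm of expansion.
So σ = E(δ_free − g)/L = 205×10³ × 0.314/2000 = 32.19 MPa.
Force on the wall = σA = 32.19 × 120 mm² = 3.862 kN.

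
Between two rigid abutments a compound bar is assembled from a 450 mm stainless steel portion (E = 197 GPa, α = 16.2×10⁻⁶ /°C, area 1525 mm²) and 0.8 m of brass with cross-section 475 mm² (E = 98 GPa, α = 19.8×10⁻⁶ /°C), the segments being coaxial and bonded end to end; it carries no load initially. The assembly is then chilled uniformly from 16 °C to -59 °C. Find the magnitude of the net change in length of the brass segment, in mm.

Free thermal contraction of the whole bar: Σ αᵢΔT Lᵢ = 16.2×10⁻⁶×75×450 + 19.8×10⁻⁶×75×800 = 1.735 mm.
The rigid supports impose zero overall length change; the single axial force P common to all segments must satisfy P Σ Lᵢ/(AᵢEᵢ) = δ_free.
Σ Lᵢ/(AᵢEᵢ) = 450/(1525×197×10³) + 800/(475×98×10³) = 1.868×10⁻⁵ mm/N.
P = 1.735 / 1.868×10⁻⁵ = 92850 N = 92.85 kN, tensile.
For the brass segment, free thermal change = 19.8×10⁻⁶×75×800 = 1.188 mm and elastic change from P = 92850×800/(475×98×10³) = 1.596 mm; these oppose, so the net change is 0.408 mm (segment lengthens).

|ΔL| ≈ 0.408 mm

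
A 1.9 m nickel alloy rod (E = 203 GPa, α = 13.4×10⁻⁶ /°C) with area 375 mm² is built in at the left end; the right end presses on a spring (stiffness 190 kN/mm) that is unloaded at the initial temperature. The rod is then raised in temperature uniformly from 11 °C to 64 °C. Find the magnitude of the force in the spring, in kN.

P ≈ 44.6 kN

The unrestrained thermal change is αΔT L = 13.4×10⁻⁶ × 53 × 1900 = 1.349 mm.
Let P be the compressive force at the spring. The rod shortens elastically by PL/(AE) and the spring compresses by P/k; together these equal δ_free.
So P = δ_free / [L/(AE) + 1/k] = 1.349 / [ 1900/(375×203×10³) + 1/(190×10³) ].
P = 1.349 / 3.022×10⁻⁵ = 44650 N.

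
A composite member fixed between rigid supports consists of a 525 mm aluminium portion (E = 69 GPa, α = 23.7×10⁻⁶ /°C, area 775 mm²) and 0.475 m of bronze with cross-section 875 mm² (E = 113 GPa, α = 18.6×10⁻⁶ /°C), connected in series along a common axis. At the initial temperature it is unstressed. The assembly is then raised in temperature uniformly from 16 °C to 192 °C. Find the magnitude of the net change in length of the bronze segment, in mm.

|ΔL| ≈ 0.325 mm

If the supports were absent, the total length change would be Σ αᵢΔT Lᵢ = 23.7×10⁻⁶×176×525 + 18.6×10⁻⁶×176×475 = 3.745 mm.
Since the ends are fixed, an axial force P builds up, equal in every segment, with P · Σ Lᵢ/(AᵢEᵢ) = δ_free.
Σ Lᵢ/(AᵢEᵢ) = 525/(775×69×10³) + 475/(875×113×10³) = 1.462×10⁻⁵ mm/N.
P = 3.745 / 1.462×10⁻⁵ = 256100 N = 256.1 kN, compressive.
For the bronze segment, free thermal change = 18.6×10⁻⁶×176×475 = 1.555 mm and elastic change from P = 256100×475/(875×113×10³) = 1.23 mm; these oppose, so the net change is 0.325 mm (segment lengthens).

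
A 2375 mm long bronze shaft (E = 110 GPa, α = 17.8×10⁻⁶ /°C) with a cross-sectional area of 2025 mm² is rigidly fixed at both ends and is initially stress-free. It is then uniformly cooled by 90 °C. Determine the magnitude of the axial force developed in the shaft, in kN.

P ≈ 357 kN (tensile)

Full restraint means ε = 0, so the stress is σ = EαΔT = 110×10³ × 17.8×10⁻⁶ × 90 = 176.2 MPa.
Axial force P = σA = 176.2 × 2025 = 356800 N = 356.8 kN, tensile.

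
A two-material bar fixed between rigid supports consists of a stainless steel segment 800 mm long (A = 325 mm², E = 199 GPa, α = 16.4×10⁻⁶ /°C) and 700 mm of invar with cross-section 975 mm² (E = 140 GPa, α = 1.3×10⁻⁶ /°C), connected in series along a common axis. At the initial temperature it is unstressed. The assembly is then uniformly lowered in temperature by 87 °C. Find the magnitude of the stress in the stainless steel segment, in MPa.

With the walls removed the bar would change length by δ_free = Σ αᵢΔT Lᵢ = 16.4×10⁻⁶×87×800 + 1.3×10⁻⁶×87×700 = 1.221 mm.
The rigid supports impose zero overall length change; the single axial force P common to all segments must satisfy P Σ Lᵢ/(AᵢEᵢ) = δ_free.
The series flexibility is Σ Lᵢ/(AᵢEᵢ) = 800/(325×199×10³) + 700/(975×140×10³) = 1.75×10⁻⁵ mm/N.
So P = 1.221 / 1.75×10⁻⁵ = 69.76 kN, tensile.
σ_{stainless steel} = P / A = 69760 / 325 = 214.6 MPa.

σ ≈ 215 MPa (tensile)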